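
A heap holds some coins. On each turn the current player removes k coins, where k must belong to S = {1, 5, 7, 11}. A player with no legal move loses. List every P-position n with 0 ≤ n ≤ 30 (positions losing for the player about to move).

0, 2, 4, 6, 8, 10, 12, 14, 16, 18, 20, 22, 24, 26, 28, 30

G(0) = 0
G(1) = mex{0} = 1
G(2) = mex{1} = 0
G(3) = mex{0} = 1
G(4) = mex{1} = 0
G(5) = mex{0,0} = 1
G(6) = mex{1,1} = 0
G(7) = mex{0,0,0} = 1
G(8) = mex{1,1,1} = 0
G(9) = mex{0,0,0} = 1
G(10) = mex{1,1,1} = 0
G(11) = mex{0,0,0,0} = 1
G(12) = mex{1,1,1,1} = 0
G(13) = mex{0,0,0,0} = 1
G(14) = mex{1,1,1,1} = 0
G(15) = mex{0,0,0,0} = 1
G(16) = mex{1,1,1,1} = 0
G(17) = mex{0,0,0,0} = 1
G(18) = mex{1,1,1,1} = 0
G(19) = mex{0,0,0,0} = 1
G(20) = mex{1,1,1,1} = 0
G(21) = mex{0,0,0,0} = 1
G(22) = mex{1,1,1,1} = 0
G(23) = mex{0,0,0,0} = 1
G(24) = mex{1,1,1,1} = 0
G(25) = mex{0,0,0,0} = 1
G(26) = mex{1,1,1,1} = 0
G(27) = mex{0,0,0,0} = 1
G(28) = mex{1,1,1,1} = 0
G(29) = mex{0,0,0,0} = 1
G(30) = mex{1,1,1,1} = 0
P-positions are exactly the n with G(n) = 0.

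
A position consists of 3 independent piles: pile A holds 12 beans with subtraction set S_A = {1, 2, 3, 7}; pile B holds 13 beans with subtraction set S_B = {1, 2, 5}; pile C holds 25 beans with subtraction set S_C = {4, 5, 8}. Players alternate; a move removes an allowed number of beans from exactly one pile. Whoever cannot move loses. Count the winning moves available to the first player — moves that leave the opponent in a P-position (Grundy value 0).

4

Pile A, S = {1, 2, 3, 7}:
n :  0  1  2  3  4  5  6  7  8  9 10 11 12
G :  0  1  2  3  0  1  2  3  0  1  2  3  0
G_A(12) = 0.
Pile B, S = {1, 2, 5}:
n :  0  1  2  3  4  5  6  7  8  9 10 11 12 13
G :  0  1  2  0  1  2  0  1  2  0  1  2  0  1
G_B(13) = 1.
Pile C, S = {4, 5, 8}:
G(0) = 0
G(1) = mex{} = 0
G(2) = mex{} = 0
G(3) = mex{} = 0
G(4) = mex{0} = 1
G(5) = mex{0,0} = 1
G(6) = mex{0,0} = 1
G(7) = mex{0,0} = 1
G(8) = mex{1,0,0} = 2
G(9) = mex{1,1,0} = 2
G(10) = mex{1,1,0} = 2
G(11) = mex{1,1,0} = 2
G(12) = mex{2,1,1} = 0
G(13) = mex{2,2,1} = 0
G(14) = mex{2,2,1} = 0
G(15) = mex{2,2,1} = 0
G(16) = mex{0,2,2} = 1
G(17) = mex{0,0,2} = 1
G(18) = mex{0,0,2} = 1
G(19) = mex{0,0,2} = 1
G(20) = mex{1,0,0} = 2
G(21) = mex{1,1,0} = 2
G(22) = mex{1,1,0} = 2
G(23) = mex{1,1,0} = 2
G(24) = mex{2,1,1} = 0
G(25) = mex{2,2,1} = 0
G_C(25) = 0.
Combined Grundy value = 0 ⊕ 1 ⊕ 0 = 1.
A winning move leaves total XOR = 0, i.e. changes one component's Grundy value g to g ⊕ X where X is the current total.
Pile A: need g' = 0⊕1 = 1. Options: 12−1→G=3, 12−2→G=2, 12−3→G=1, 12−7→G=1. Hits: 2.
Pile B: need g' = 1⊕1 = 0. Options: 13−1→G=0, 13−2→G=2, 13−5→G=2. Hits: 1.
Pile C: need g' = 0⊕1 = 1. Options: 25−4→G=2, 25−5→G=2, 25−8→G=1. Hits: 1.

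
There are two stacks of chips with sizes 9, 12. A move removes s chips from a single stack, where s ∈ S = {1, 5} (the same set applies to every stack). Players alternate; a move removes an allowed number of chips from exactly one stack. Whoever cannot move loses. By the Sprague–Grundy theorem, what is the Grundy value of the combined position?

1

All stacks use S = {1, 5}:
n :  0  1  2  3  4  5  6  7  8  9 10 11 12
G :  0  1  0  1  0  1  0  1  0  1  0  1  0
Stack A: G(9) = 1.
Stack B: G(12) = 0.
Combined Grundy value = 1 ⊕ 0 = 1.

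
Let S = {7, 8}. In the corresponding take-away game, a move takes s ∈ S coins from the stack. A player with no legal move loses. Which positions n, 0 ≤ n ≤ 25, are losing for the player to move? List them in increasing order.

G(0) = 0
G(1) = mex{} = 0
G(2) = mex{} = 0
G(3) = mex{} = 0
G(4) = mex{} = 0
G(5) = mex{} = 0
G(6) = mex{} = 0
G(7) = mex{0} = 1
G(8) = mex{0,0} = 1
G(9) = mex{0,0} = 1
G(10) = mex{0,0} = 1
G(11) = mex{0,0} = 1
G(12) = mex{0,0} = 1
G(13) = mex{0,0} = 1
G(14) = mex{1,0} = 2
G(15) = mex{1,1} = 0
G(16) = mex{1,1} = 0
G(17) = mex{1,1} = 0
G(18) = mex{1,1} = 0
G(19) = mex{1,1} = 0
G(20) = mex{1,1} = 0
G(21) = mex{2,1} = 0
G(22) = mex{0,2} = 1
G(23) = mex{0,0} = 1
G(24) = mex{0,0} = 1
G(25) = mex{0,0} = 1
P-positions are exactly the n with G(n) = 0.

0, 1, 2, 3, 4, 5, 6, 15, 16, 17, 18, 19, 20, 21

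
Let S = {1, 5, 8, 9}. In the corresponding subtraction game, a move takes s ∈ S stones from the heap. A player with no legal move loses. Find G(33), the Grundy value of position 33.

1

n :  0  1  2  3  4  5  6  7  8  9 10 11 12 13 14 15 16 17 18 19 20 21 22 23 24 25 26 27 28 29 30 31 32 33
G :  0  1  0  1  0  1  0  1  2  3  2  3  2  3  2  3  0  1  0  1  0  1  0  1  2  3  2  3  2  3  2  3  0  1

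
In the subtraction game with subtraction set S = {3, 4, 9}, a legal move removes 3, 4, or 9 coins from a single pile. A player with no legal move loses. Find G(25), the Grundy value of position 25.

2

G(0) = 0
G(1) = mex{} = 0
G(2) = mex{} = 0
G(3) = mex{0} = 1
G(4) = mex{0,0} = 1
G(5) = mex{0,0} = 1
G(6) = mex{1,0} = 2
G(7) = mex{1,1} = 0
G(8) = mex{1,1} = 0
G(9) = mex{2,1,0} = 3
G(10) = mex{0,2,0} = 1
G(11) = mex{0,0,0} = 1
G(12) = mex{3,0,1} = 2
G(13) = mex{1,3,1} = 0
G(14) = mex{1,1,1} = 0
G(15) = mex{2,1,2} = 0
G(16) = mex{0,2,0} = 1
G(17) = mex{0,0,0} = 1
G(18) = mex{0,0,3} = 1
G(19) = mex{1,0,1} = 2
G(20) = mex{1,1,1} = 0
G(21) = mex{1,1,2} = 0
G(22) = mex{2,1,0} = 3
G(23) = mex{0,2,0} = 1
G(24) = mex{0,0,0} = 1
G(25) = mex{3,0,1} = 2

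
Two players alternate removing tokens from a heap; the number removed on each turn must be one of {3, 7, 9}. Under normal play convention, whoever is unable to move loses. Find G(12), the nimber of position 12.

n :  0  1  2  3  4  5  6  7  8  9 10 11 12
G :  0  0  0  1  1  1  0  2  2  1  3  3  0

0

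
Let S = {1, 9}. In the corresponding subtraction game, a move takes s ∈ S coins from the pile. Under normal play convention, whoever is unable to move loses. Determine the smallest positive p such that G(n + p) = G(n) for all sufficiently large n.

G(0) = 0
G(1) = mex{0} = 1
G(2) = mex{1} = 0
G(3) = mex{0} = 1
G(4) = mex{1} = 0
G(5) = mex{0} = 1
G(6) = mex{1} = 0
G(7) = mex{0} = 1
G(8) = mex{1} = 0
G(9) = mex{0,0} = 1
G(10) = mex{1,1} = 0
G(11) = mex{0,0} = 1
G(12) = mex{1,1} = 0
G(13) = mex{0,0} = 1
G(14) = mex{1,1} = 0
G(n+2) = G(n) holds for n = 0,…,8 (a full window of length max(S) = 9), so the sequence is purely periodic with period 2.

2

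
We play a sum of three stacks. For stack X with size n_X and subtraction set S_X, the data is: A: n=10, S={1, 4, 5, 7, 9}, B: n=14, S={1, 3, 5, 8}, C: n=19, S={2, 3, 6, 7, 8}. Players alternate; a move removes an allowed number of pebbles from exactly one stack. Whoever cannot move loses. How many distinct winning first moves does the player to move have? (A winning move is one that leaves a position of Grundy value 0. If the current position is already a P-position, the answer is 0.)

8

Stack A, S = {1, 4, 5, 7, 9}:
n :  0  1  2  3  4  5  6  7  8  9 10
G :  0  1  0  1  2  3  2  3  0  1  0
G_A(10) = 0.
Stack B, S = {1, 3, 5, 8}:
G(0) = 0
G(1) = mex{0} = 1
G(2) = mex{1} = 0
G(3) = mex{0,0} = 1
G(4) = mex{1,1} = 0
G(5) = mex{0,0,0} = 1
G(6) = mex{1,1,1} = 0
G(7) = mex{0,0,0} = 1
G(8) = mex{1,1,1,0} = 2
G(9) = mex{2,0,0,1} = 3
G(10) = mex{3,1,1,0} = 2
G(11) = mex{2,2,0,1} = 3
G(12) = mex{3,3,1,0} = 2
G(13) = mex{2,2,2,1} = 0
G(14) = mex{0,3,3,0} = 1
G_B(14) = 1.
Stack C, S = {2, 3, 6, 7, 8}:
n :  0  1  2  3  4  5  6  7  8  9 10 11 12 13 14 15 16 17 18 19
G :  0  0  1  1  2  0  3  1  2  2  0  3  1  2  0  0  1  1  2  0
G_C(19) = 0.
Combined Grundy value = 0 ⊕ 1 ⊕ 0 = 1.
A winning move leaves total XOR = 0, i.e. changes one component's Grundy value g to g ⊕ X where X is the current total.
Stack A: need g' = 0⊕1 = 1. Options: 10−1→G=1, 10−4→G=2, 10−5→G=3, 10−7→G=1, 10−9→G=1. Hits: 3.
Stack B: need g' = 1⊕1 = 0. Options: 14−1→G=0, 14−3→G=3, 14−5→G=3, 14−8→G=0. Hits: 2.
Stack C: need g' = 0⊕1 = 1. Options: 19−2→G=1, 19−3→G=1, 19−6→G=2, 19−7→G=1, 19−8→G=3. Hits: 3.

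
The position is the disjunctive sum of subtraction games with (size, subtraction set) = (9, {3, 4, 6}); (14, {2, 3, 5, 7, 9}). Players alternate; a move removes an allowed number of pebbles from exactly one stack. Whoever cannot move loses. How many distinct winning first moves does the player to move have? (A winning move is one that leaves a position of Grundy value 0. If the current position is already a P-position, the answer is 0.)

Stack A, S = {3, 4, 6}:
G(0) = 0
G(1) = mex{} = 0
G(2) = mex{} = 0
G(3) = mex{0} = 1
G(4) = mex{0,0} = 1
G(5) = mex{0,0} = 1
G(6) = mex{1,0,0} = 2
G(7) = mex{1,1,0} = 2
G(8) = mex{1,1,0} = 2
G(9) = mex{2,1,1} = 0
G_A(9) = 0.
Stack B, S = {2, 3, 5, 7, 9}:
G(0) = 0
G(1) = mex{} = 0
G(2) = mex{0} = 1
G(3) = mex{0,0} = 1
G(4) = mex{1,0} = 2
G(5) = mex{1,1,0} = 2
G(6) = mex{2,1,0} = 3
G(7) = mex{2,2,1,0} = 3
G(8) = mex{3,2,1,0} = 4
G(9) = mex{3,3,2,1,0} = 4
G(10) = mex{4,3,2,1,0} = 5
G(11) = mex{4,4,3,2,1} = 0
G(12) = mex{5,4,3,2,1} = 0
G(13) = mex{0,5,4,3,2} = 1
G(14) = mex{0,0,4,3,2} = 1
G_B(14) = 1.
Combined Grundy value = 0 ⊕ 1 = 1.
A winning move leaves total XOR = 0, i.e. changes one component's Grundy value g to g ⊕ X where X is the current total.
Stack A: need g' = 0⊕1 = 1. Options: 9−3→G=2, 9−4→G=1, 9−6→G=1. Hits: 2.
Stack B: need g' = 1⊕1 = 0. Options: 14−2→G=0, 14−3→G=0, 14−5→G=4, 14−7→G=3, 14−9→G=2. Hits: 2.

4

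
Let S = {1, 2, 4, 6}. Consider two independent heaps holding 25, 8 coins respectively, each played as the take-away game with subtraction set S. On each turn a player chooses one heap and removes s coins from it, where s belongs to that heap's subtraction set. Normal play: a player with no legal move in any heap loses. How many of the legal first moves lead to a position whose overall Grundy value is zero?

3

All heaps use S = {1, 2, 4, 6}:
n :  0  1  2  3  4  5  6  7  8  9 10 11 12 13 14 15 16 17 18 19 20 21 22 23 24 25
G :  0  1  2  0  1  2  3  4  0  1  2  0  1  2  3  4  0  1  2  0  1  2  3  4  0  1
Heap A: G(25) = 1.
Heap B: G(8) = 0.
Combined Grundy value = 1 ⊕ 0 = 1.
A winning move leaves total XOR = 0, i.e. changes one component's Grundy value g to g ⊕ X where X is the current total.
Heap A: need g' = 1⊕1 = 0. Options: 25−1→G=0, 25−2→G=4, 25−4→G=2, 25−6→G=0. Hits: 2.
Heap B: need g' = 0⊕1 = 1. Options: 8−1→G=4, 8−2→G=3, 8−4→G=1, 8−6→G=2. Hits: 1.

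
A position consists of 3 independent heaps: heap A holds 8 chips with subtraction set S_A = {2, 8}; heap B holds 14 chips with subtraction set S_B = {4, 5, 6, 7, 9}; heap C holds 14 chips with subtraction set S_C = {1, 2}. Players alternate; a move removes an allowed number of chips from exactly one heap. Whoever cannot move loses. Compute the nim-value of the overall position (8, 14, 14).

Heap A, S = {2, 8}:
n : 0 1 2 3 4 5 6 7 8
G : 0 0 1 1 0 0 1 1 2
G_A(8) = 2.
Heap B, S = {4, 5, 6, 7, 9}:
G(0) = 0
G(1) = mex{} = 0
G(2) = mex{} = 0
G(3) = mex{} = 0
G(4) = mex{0} = 1
G(5) = mex{0,0} = 1
G(6) = mex{0,0,0} = 1
G(7) = mex{0,0,0,0} = 1
G(8) = mex{1,0,0,0} = 2
G(9) = mex{1,1,0,0,0} = 2
G(10) = mex{1,1,1,0,0} = 2
G(11) = mex{1,1,1,1,0} = 2
G(12) = mex{2,1,1,1,0} = 3
G(13) = mex{2,2,1,1,1} = 0
G(14) = mex{2,2,2,1,1} = 0
G_B(14) = 0.
Heap C, S = {1, 2}:
n :  0  1  2  3  4  5  6  7  8  9 10 11 12 13 14
G :  0  1  2  0  1  2  0  1  2  0  1  2  0  1  2
G_C(14) = 2.
Combined Grundy value = 2 ⊕ 0 ⊕ 2 = 0.

0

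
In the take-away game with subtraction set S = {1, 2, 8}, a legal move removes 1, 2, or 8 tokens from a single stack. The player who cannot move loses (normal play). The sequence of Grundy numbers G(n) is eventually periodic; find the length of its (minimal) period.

3

G(0) = 0
G(1) = mex{0} = 1
G(2) = mex{1,0} = 2
G(3) = mex{2,1} = 0
G(4) = mex{0,2} = 1
G(5) = mex{1,0} = 2
G(6) = mex{2,1} = 0
G(7) = mex{0,2} = 1
G(8) = mex{1,0,0} = 2
G(9) = mex{2,1,1} = 0
G(10) = mex{0,2,2} = 1
G(11) = mex{1,0,0} = 2
G(12) = mex{2,1,1} = 0
G(13) = mex{0,2,2} = 1
G(14) = mex{1,0,0} = 2
G(n+3) = G(n) holds for n = 0,…,7 (a full window of length max(S) = 8), so the sequence is purely periodic with period 3.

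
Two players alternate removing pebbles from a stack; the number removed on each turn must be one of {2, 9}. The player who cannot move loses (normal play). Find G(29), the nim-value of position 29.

n :  0  1  2  3  4  5  6  7  8  9 10 11 12 13 14 15 16 17 18 19 20 21 22 23 24 25 26 27 28 29
G :  0  0  1  1  0  0  1  1  0  2  1  0  0  1  1  0  0  1  1  0  2  1  0  0  1  1  0  0  1  1

1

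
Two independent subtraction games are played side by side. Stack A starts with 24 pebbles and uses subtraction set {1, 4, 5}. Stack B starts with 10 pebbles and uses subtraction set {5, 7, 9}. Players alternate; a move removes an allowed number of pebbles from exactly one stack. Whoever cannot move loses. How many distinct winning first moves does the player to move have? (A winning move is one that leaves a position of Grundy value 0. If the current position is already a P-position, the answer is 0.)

Stack A, S = {1, 4, 5}:
n :  0  1  2  3  4  5  6  7  8  9 10 11 12 13 14 15 16 17 18 19 20 21 22 23 24
G :  0  1  0  1  2  3  2  3  0  1  0  1  2  3  2  3  0  1  0  1  2  3  2  3  0
G_A(24) = 0.
Stack B, S = {5, 7, 9}:
n :  0  1  2  3  4  5  6  7  8  9 10
G :  0  0  0  0  0  1  1  1  1  1  2
G_B(10) = 2.
Combined Grundy value = 0 ⊕ 2 = 2.
A winning move leaves total XOR = 0, i.e. changes one component's Grundy value g to g ⊕ X where X is the current total.
Stack A: need g' = 0⊕2 = 2. Options: 24−1→G=3, 24−4→G=2, 24−5→G=1. Hits: 1.
Stack B: need g' = 2⊕2 = 0. Options: 10−5→G=1, 10−7→G=0, 10−9→G=0. Hits: 2.

3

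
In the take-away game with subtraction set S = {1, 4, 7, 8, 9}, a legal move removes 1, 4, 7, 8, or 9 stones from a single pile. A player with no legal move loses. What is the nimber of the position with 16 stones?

1

G(0) = 0
G(1) = mex{0} = 1
G(2) = mex{1} = 0
G(3) = mex{0} = 1
G(4) = mex{1,0} = 2
G(5) = mex{2,1} = 0
G(6) = mex{0,0} = 1
G(7) = mex{1,1,0} = 2
G(8) = mex{2,2,1,0} = 3
G(9) = mex{3,0,0,1,0} = 2
G(10) = mex{2,1,1,0,1} = 3
G(11) = mex{3,2,2,1,0} = 4
G(12) = mex{4,3,0,2,1} = 5
G(13) = mex{5,2,1,0,2} = 3
G(14) = mex{3,3,2,1,0} = 4
G(15) = mex{4,4,3,2,1} = 0
G(16) = mex{0,5,2,3,2} = 1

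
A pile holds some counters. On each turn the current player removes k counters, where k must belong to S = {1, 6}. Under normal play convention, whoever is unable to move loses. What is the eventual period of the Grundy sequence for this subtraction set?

7

n :  0  1  2  3  4  5  6  7  8  9 10 11 12 13 14 15
G :  0  1  0  1  0  1  2  0  1  0  1  0  1  2  0  1
G(n+7) = G(n) holds for n = 0,…,5 (a full window of length max(S) = 6), so the sequence is purely periodic with period 7.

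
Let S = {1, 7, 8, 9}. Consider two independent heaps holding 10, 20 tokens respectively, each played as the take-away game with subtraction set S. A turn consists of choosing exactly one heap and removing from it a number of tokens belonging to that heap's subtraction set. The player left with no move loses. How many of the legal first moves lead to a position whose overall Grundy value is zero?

All heaps use S = {1, 7, 8, 9}:
G(0) = 0
G(1) = mex{0} = 1
G(2) = mex{1} = 0
G(3) = mex{0} = 1
G(4) = mex{1} = 0
G(5) = mex{0} = 1
G(6) = mex{1} = 0
G(7) = mex{0,0} = 1
G(8) = mex{1,1,0} = 2
G(9) = mex{2,0,1,0} = 3
G(10) = mex{3,1,0,1} = 2
G(11) = mex{2,0,1,0} = 3
G(12) = mex{3,1,0,1} = 2
G(13) = mex{2,0,1,0} = 3
G(14) = mex{3,1,0,1} = 2
G(15) = mex{2,2,1,0} = 3
G(16) = mex{3,3,2,1} = 0
G(17) = mex{0,2,3,2} = 1
G(18) = mex{1,3,2,3} = 0
G(19) = mex{0,2,3,2} = 1
G(20) = mex{1,3,2,3} = 0
Heap A: G(10) = 2.
Heap B: G(20) = 0.
Combined Grundy value = 2 ⊕ 0 = 2.
A winning move leaves total XOR = 0, i.e. changes one component's Grundy value g to g ⊕ X where X is the current total.
Heap A: need g' = 2⊕2 = 0. Options: 10−1→G=3, 10−7→G=1, 10−8→G=0, 10−9→G=1. Hits: 1.
Heap B: need g' = 0⊕2 = 2. Options: 20−1→G=1, 20−7→G=3, 20−8→G=2, 20−9→G=3. Hits: 1.

2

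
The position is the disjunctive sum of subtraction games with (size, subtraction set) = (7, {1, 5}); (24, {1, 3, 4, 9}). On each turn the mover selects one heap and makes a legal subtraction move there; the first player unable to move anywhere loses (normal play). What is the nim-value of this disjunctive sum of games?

1

Heap A, S = {1, 5}:
G(0) = 0
G(1) = mex{0} = 1
G(2) = mex{1} = 0
G(3) = mex{0} = 1
G(4) = mex{1} = 0
G(5) = mex{0,0} = 1
G(6) = mex{1,1} = 0
G(7) = mex{0,0} = 1
G_A(7) = 1.
Heap B, S = {1, 3, 4, 9}:
n :  0  1  2  3  4  5  6  7  8  9 10 11 12 13 14 15 16 17 18 19 20 21 22 23 24
G :  0  1  0  1  2  3  2  0  1  4  3  2  0  1  0  1  2  3  2  0  1  4  3  2  0
G_B(24) = 0.
Combined Grundy value = 1 ⊕ 0 = 1.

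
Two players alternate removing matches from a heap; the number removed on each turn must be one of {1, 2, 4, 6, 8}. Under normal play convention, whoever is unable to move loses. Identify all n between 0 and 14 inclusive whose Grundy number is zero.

n :  0  1  2  3  4  5  6  7  8  9 10 11 12 13 14
G :  0  1  2  0  1  2  3  4  5  3  0  1  2  0  1
P-positions are exactly the n with G(n) = 0.

0, 3, 10, 13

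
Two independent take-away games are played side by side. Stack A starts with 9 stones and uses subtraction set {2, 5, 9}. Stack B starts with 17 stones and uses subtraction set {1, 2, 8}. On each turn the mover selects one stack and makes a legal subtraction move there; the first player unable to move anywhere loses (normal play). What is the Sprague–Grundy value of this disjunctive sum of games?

3

Stack A, S = {2, 5, 9}:
n : 0 1 2 3 4 5 6 7 8 9
G : 0 0 1 1 0 2 1 0 0 1
G_A(9) = 1.
Stack B, S = {1, 2, 8}:
n :  0  1  2  3  4  5  6  7  8  9 10 11 12 13 14 15 16 17
G :  0  1  2  0  1  2  0  1  2  0  1  2  0  1  2  0  1  2
G_B(17) = 2.
Combined Grundy value = 1 ⊕ 2 = 3.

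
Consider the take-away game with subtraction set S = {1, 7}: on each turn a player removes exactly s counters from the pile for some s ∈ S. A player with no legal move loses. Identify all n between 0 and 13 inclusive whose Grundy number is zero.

0, 2, 4, 6, 8, 10, 12

n :  0  1  2  3  4  5  6  7  8  9 10 11 12 13
G :  0  1  0  1  0  1  0  1  0  1  0  1  0  1
P-positions are exactly the n with G(n) = 0.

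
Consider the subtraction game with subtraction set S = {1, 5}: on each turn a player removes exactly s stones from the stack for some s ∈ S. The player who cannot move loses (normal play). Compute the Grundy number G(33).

n :  0  1  2  3  4  5  6  7  8  9 10 11 12 13 14 15 16 17 18 19 20 21 22 23 24 25 26 27 28 29 30 31 32 33
G :  0  1  0  1  0  1  0  1  0  1  0  1  0  1  0  1  0  1  0  1  0  1  0  1  0  1  0  1  0  1  0  1  0  1

1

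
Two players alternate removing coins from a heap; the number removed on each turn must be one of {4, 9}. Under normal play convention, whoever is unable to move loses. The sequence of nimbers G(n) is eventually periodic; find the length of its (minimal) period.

G(0) = 0
G(1) = mex{} = 0
G(2) = mex{} = 0
G(3) = mex{} = 0
G(4) = mex{0} = 1
G(5) = mex{0} = 1
G(6) = mex{0} = 1
G(7) = mex{0} = 1
G(8) = mex{1} = 0
G(9) = mex{1,0} = 2
G(10) = mex{1,0} = 2
G(11) = mex{1,0} = 2
G(12) = mex{0,0} = 1
G(13) = mex{2,1} = 0
G(14) = mex{2,1} = 0
G(15) = mex{2,1} = 0
G(16) = mex{1,1} = 0
G(17) = mex{0,0} = 1
G(18) = mex{0,2} = 1
G(19) = mex{0,2} = 1
G(20) = mex{0,2} = 1
G(21) = mex{1,1} = 0
G(22) = mex{1,0} = 2
G(23) = mex{1,0} = 2
G(24) = mex{1,0} = 2
G(25) = mex{0,0} = 1
G(26) = mex{2,1} = 0
G(27) = mex{2,1} = 0
G(n+13) = G(n) holds for n = 0,…,8 (a full window of length max(S) = 9), so the sequence is purely periodic with period 13.

13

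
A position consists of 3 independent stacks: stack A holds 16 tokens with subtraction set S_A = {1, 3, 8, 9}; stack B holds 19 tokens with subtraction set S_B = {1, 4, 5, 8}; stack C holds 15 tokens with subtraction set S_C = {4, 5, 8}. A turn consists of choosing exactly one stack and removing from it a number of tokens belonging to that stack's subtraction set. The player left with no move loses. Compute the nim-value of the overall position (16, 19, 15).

Stack A, S = {1, 3, 8, 9}:
G(0) = 0
G(1) = mex{0} = 1
G(2) = mex{1} = 0
G(3) = mex{0,0} = 1
G(4) = mex{1,1} = 0
G(5) = mex{0,0} = 1
G(6) = mex{1,1} = 0
G(7) = mex{0,0} = 1
G(8) = mex{1,1,0} = 2
G(9) = mex{2,0,1,0} = 3
G(10) = mex{3,1,0,1} = 2
G(11) = mex{2,2,1,0} = 3
G(12) = mex{3,3,0,1} = 2
G(13) = mex{2,2,1,0} = 3
G(14) = mex{3,3,0,1} = 2
G(15) = mex{2,2,1,0} = 3
G(16) = mex{3,3,2,1} = 0
G_A(16) = 0.
Stack B, S = {1, 4, 5, 8}:
G(0) = 0
G(1) = mex{0} = 1
G(2) = mex{1} = 0
G(3) = mex{0} = 1
G(4) = mex{1,0} = 2
G(5) = mex{2,1,0} = 3
G(6) = mex{3,0,1} = 2
G(7) = mex{2,1,0} = 3
G(8) = mex{3,2,1,0} = 4
G(9) = mex{4,3,2,1} = 0
G(10) = mex{0,2,3,0} = 1
G(11) = mex{1,3,2,1} = 0
G(12) = mex{0,4,3,2} = 1
G(13) = mex{1,0,4,3} = 2
G(14) = mex{2,1,0,2} = 3
G(15) = mex{3,0,1,3} = 2
G(16) = mex{2,1,0,4} = 3
G(17) = mex{3,2,1,0} = 4
G(18) = mex{4,3,2,1} = 0
G(19) = mex{0,2,3,0} = 1
G_B(19) = 1.
Stack C, S = {4, 5, 8}:
n :  0  1  2  3  4  5  6  7  8  9 10 11 12 13 14 15
G :  0  0  0  0  1  1  1  1  2  2  2  2  0  0  0  0
G_C(15) = 0.
Combined Grundy value = 0 ⊕ 1 ⊕ 0 = 1.

1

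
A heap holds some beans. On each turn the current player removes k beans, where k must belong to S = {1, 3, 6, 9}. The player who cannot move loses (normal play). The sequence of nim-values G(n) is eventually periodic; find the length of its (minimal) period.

12

n :  0  1  2  3  4  5  6  7  8  9 10 11 12 13 14 15 16 17 18 19 20 21 22 23 24 25
G :  0  1  0  1  0  1  2  3  2  3  2  3  0  1  0  1  0  1  2  3  2  3  2  3  0  1
G(n+12) = G(n) holds for n = 0,…,8 (a full window of length max(S) = 9), so the sequence is purely periodic with period 12.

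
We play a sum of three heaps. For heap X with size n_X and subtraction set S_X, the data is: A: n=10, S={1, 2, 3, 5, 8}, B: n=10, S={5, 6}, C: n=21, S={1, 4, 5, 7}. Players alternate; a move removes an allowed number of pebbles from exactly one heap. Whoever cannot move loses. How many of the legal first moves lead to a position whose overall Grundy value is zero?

Heap A, S = {1, 2, 3, 5, 8}:
n :  0  1  2  3  4  5  6  7  8  9 10
G :  0  1  2  3  0  1  2  3  4  5  0
G_A(10) = 0.
Heap B, S = {5, 6}:
G(0) = 0
G(1) = mex{} = 0
G(2) = mex{} = 0
G(3) = mex{} = 0
G(4) = mex{} = 0
G(5) = mex{0} = 1
G(6) = mex{0,0} = 1
G(7) = mex{0,0} = 1
G(8) = mex{0,0} = 1
G(9) = mex{0,0} = 1
G(10) = mex{1,0} = 2
G_B(10) = 2.
Heap C, S = {1, 4, 5, 7}:
G(0) = 0
G(1) = mex{0} = 1
G(2) = mex{1} = 0
G(3) = mex{0} = 1
G(4) = mex{1,0} = 2
G(5) = mex{2,1,0} = 3
G(6) = mex{3,0,1} = 2
G(7) = mex{2,1,0,0} = 3
G(8) = mex{3,2,1,1} = 0
G(9) = mex{0,3,2,0} = 1
G(10) = mex{1,2,3,1} = 0
G(11) = mex{0,3,2,2} = 1
G(12) = mex{1,0,3,3} = 2
G(13) = mex{2,1,0,2} = 3
G(14) = mex{3,0,1,3} = 2
G(15) = mex{2,1,0,0} = 3
G(16) = mex{3,2,1,1} = 0
G(17) = mex{0,3,2,0} = 1
G(18) = mex{1,2,3,1} = 0
G(19) = mex{0,3,2,2} = 1
G(20) = mex{1,0,3,3} = 2
G(21) = mex{2,1,0,2} = 3
G_C(21) = 3.
Combined Grundy value = 0 ⊕ 2 ⊕ 3 = 1.
A winning move leaves total XOR = 0, i.e. changes one component's Grundy value g to g ⊕ X where X is the current total.
Heap A: need g' = 0⊕1 = 1. Options: 10−1→G=5, 10−2→G=4, 10−3→G=3, 10−5→G=1, 10−8→G=2. Hits: 1.
Heap B: need g' = 2⊕1 = 3. Options: 10−5→G=1, 10−6→G=0. Hits: 0.
Heap C: need g' = 3⊕1 = 2. Options: 21−1→G=2, 21−4→G=1, 21−5→G=0, 21−7→G=2. Hits: 2.

3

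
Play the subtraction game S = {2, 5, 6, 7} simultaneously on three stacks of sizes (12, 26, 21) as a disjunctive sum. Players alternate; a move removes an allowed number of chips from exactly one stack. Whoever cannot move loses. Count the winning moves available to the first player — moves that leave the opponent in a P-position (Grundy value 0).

All stacks use S = {2, 5, 6, 7}:
G(0) = 0
G(1) = mex{} = 0
G(2) = mex{0} = 1
G(3) = mex{0} = 1
G(4) = mex{1} = 0
G(5) = mex{1,0} = 2
G(6) = mex{0,0,0} = 1
G(7) = mex{2,1,0,0} = 3
G(8) = mex{1,1,1,0} = 2
G(9) = mex{3,0,1,1} = 2
G(10) = mex{2,2,0,1} = 3
G(11) = mex{2,1,2,0} = 3
G(12) = mex{3,3,1,2} = 0
G(13) = mex{3,2,3,1} = 0
G(14) = mex{0,2,2,3} = 1
G(15) = mex{0,3,2,2} = 1
G(16) = mex{1,3,3,2} = 0
G(17) = mex{1,0,3,3} = 2
G(18) = mex{0,0,0,3} = 1
G(19) = mex{2,1,0,0} = 3
G(20) = mex{1,1,1,0} = 2
G(21) = mex{3,0,1,1} = 2
G(22) = mex{2,2,0,1} = 3
G(23) = mex{2,1,2,0} = 3
G(24) = mex{3,3,1,2} = 0
G(25) = mex{3,2,3,1} = 0
G(26) = mex{0,2,2,3} = 1
Stack A: G(12) = 0.
Stack B: G(26) = 1.
Stack C: G(21) = 2.
Combined Grundy value = 0 ⊕ 1 ⊕ 2 = 3.
A winning move leaves total XOR = 0, i.e. changes one component's Grundy value g to g ⊕ X where X is the current total.
Stack A: need g' = 0⊕3 = 3. Options: 12−2→G=3, 12−5→G=3, 12−6→G=1, 12−7→G=2. Hits: 2.
Stack B: need g' = 1⊕3 = 2. Options: 26−2→G=0, 26−5→G=2, 26−6→G=2, 26−7→G=3. Hits: 2.
Stack C: need g' = 2⊕3 = 1. Options: 21−2→G=3, 21−5→G=0, 21−6→G=1, 21−7→G=1. Hits: 2.

6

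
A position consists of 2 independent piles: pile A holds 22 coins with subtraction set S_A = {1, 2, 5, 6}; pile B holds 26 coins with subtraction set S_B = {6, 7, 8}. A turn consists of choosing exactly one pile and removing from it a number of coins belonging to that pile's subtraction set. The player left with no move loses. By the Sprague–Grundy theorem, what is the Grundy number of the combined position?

3

Pile A, S = {1, 2, 5, 6}:
G(0) = 0
G(1) = mex{0} = 1
G(2) = mex{1,0} = 2
G(3) = mex{2,1} = 0
G(4) = mex{0,2} = 1
G(5) = mex{1,0,0} = 2
G(6) = mex{2,1,1,0} = 3
G(7) = mex{3,2,2,1} = 0
G(8) = mex{0,3,0,2} = 1
G(9) = mex{1,0,1,0} = 2
G(10) = mex{2,1,2,1} = 0
G(11) = mex{0,2,3,2} = 1
G(12) = mex{1,0,0,3} = 2
G(13) = mex{2,1,1,0} = 3
G(14) = mex{3,2,2,1} = 0
G(15) = mex{0,3,0,2} = 1
G(16) = mex{1,0,1,0} = 2
G(17) = mex{2,1,2,1} = 0
G(18) = mex{0,2,3,2} = 1
G(19) = mex{1,0,0,3} = 2
G(20) = mex{2,1,1,0} = 3
G(21) = mex{3,2,2,1} = 0
G(22) = mex{0,3,0,2} = 1
G_A(22) = 1.
Pile B, S = {6, 7, 8}:
G(0) = 0
G(1) = mex{} = 0
G(2) = mex{} = 0
G(3) = mex{} = 0
G(4) = mex{} = 0
G(5) = mex{} = 0
G(6) = mex{0} = 1
G(7) = mex{0,0} = 1
G(8) = mex{0,0,0} = 1
G(9) = mex{0,0,0} = 1
G(10) = mex{0,0,0} = 1
G(11) = mex{0,0,0} = 1
G(12) = mex{1,0,0} = 2
G(13) = mex{1,1,0} = 2
G(14) = mex{1,1,1} = 0
G(15) = mex{1,1,1} = 0
G(16) = mex{1,1,1} = 0
G(17) = mex{1,1,1} = 0
G(18) = mex{2,1,1} = 0
G(19) = mex{2,2,1} = 0
G(20) = mex{0,2,2} = 1
G(21) = mex{0,0,2} = 1
G(22) = mex{0,0,0} = 1
G(23) = mex{0,0,0} = 1
G(24) = mex{0,0,0} = 1
G(25) = mex{0,0,0} = 1
G(26) = mex{1,0,0} = 2
G_B(26) = 2.
Combined Grundy value = 1 ⊕ 2 = 3.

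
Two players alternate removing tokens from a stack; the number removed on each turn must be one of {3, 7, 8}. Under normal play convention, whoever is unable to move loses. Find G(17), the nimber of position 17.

0

n :  0  1  2  3  4  5  6  7  8  9 10 11 12 13 14 15 16 17
G :  0  0  0  1  1  1  0  2  2  1  3  0  0  2  1  1  0  0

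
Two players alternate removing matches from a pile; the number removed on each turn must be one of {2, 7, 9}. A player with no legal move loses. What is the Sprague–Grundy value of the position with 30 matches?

n :  0  1  2  3  4  5  6  7  8  9 10 11 12 13 14 15 16 17 18 19 20 21 22 23 24 25 26 27 28 29 30
G :  0  0  1  1  0  0  1  1  2  2  3  3  2  2  3  0  0  1  1  0  0  1  1  2  2  3  3  2  2  3  0

0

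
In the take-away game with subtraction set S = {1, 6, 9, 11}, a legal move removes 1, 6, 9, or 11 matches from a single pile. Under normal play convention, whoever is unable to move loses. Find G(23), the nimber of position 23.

1

G(0) = 0
G(1) = mex{0} = 1
G(2) = mex{1} = 0
G(3) = mex{0} = 1
G(4) = mex{1} = 0
G(5) = mex{0} = 1
G(6) = mex{1,0} = 2
G(7) = mex{2,1} = 0
G(8) = mex{0,0} = 1
G(9) = mex{1,1,0} = 2
G(10) = mex{2,0,1} = 3
G(11) = mex{3,1,0,0} = 2
G(12) = mex{2,2,1,1} = 0
G(13) = mex{0,0,0,0} = 1
G(14) = mex{1,1,1,1} = 0
G(15) = mex{0,2,2,0} = 1
G(16) = mex{1,3,0,1} = 2
G(17) = mex{2,2,1,2} = 0
G(18) = mex{0,0,2,0} = 1
G(19) = mex{1,1,3,1} = 0
G(20) = mex{0,0,2,2} = 1
G(21) = mex{1,1,0,3} = 2
G(22) = mex{2,2,1,2} = 0
G(23) = mex{0,0,0,0} = 1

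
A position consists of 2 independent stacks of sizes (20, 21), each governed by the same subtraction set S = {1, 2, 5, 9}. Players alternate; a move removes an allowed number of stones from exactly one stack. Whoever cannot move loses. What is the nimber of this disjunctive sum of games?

All stacks use S = {1, 2, 5, 9}:
n :  0  1  2  3  4  5  6  7  8  9 10 11 12 13 14 15 16 17 18 19 20 21
G :  0  1  2  0  1  2  0  1  2  3  0  1  2  0  1  2  0  1  2  3  0  1
Stack A: G(20) = 0.
Stack B: G(21) = 1.
Combined Grundy value = 0 ⊕ 1 = 1.

1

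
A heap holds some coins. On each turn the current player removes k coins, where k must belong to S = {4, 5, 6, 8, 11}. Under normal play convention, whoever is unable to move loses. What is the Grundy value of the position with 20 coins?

G(0) = 0
G(1) = mex{} = 0
G(2) = mex{} = 0
G(3) = mex{} = 0
G(4) = mex{0} = 1
G(5) = mex{0,0} = 1
G(6) = mex{0,0,0} = 1
G(7) = mex{0,0,0} = 1
G(8) = mex{1,0,0,0} = 2
G(9) = mex{1,1,0,0} = 2
G(10) = mex{1,1,1,0} = 2
G(11) = mex{1,1,1,0,0} = 2
G(12) = mex{2,1,1,1,0} = 3
G(13) = mex{2,2,1,1,0} = 3
G(14) = mex{2,2,2,1,0} = 3
G(15) = mex{2,2,2,1,1} = 0
G(16) = mex{3,2,2,2,1} = 0
G(17) = mex{3,3,2,2,1} = 0
G(18) = mex{3,3,3,2,1} = 0
G(19) = mex{0,3,3,2,2} = 1
G(20) = mex{0,0,3,3,2} = 1

1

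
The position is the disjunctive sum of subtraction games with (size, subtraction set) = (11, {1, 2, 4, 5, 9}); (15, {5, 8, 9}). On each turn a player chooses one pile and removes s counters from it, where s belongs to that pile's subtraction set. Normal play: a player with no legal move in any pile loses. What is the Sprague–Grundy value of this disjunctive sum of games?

Pile A, S = {1, 2, 4, 5, 9}:
G(0) = 0
G(1) = mex{0} = 1
G(2) = mex{1,0} = 2
G(3) = mex{2,1} = 0
G(4) = mex{0,2,0} = 1
G(5) = mex{1,0,1,0} = 2
G(6) = mex{2,1,2,1} = 0
G(7) = mex{0,2,0,2} = 1
G(8) = mex{1,0,1,0} = 2
G(9) = mex{2,1,2,1,0} = 3
G(10) = mex{3,2,0,2,1} = 4
G(11) = mex{4,3,1,0,2} = 5
G_A(11) = 5.
Pile B, S = {5, 8, 9}:
n :  0  1  2  3  4  5  6  7  8  9 10 11 12 13 14 15
G :  0  0  0  0  0  1  1  1  1  1  2  2  2  2  0  0
G_B(15) = 0.
Combined Grundy value = 5 ⊕ 0 = 5.

5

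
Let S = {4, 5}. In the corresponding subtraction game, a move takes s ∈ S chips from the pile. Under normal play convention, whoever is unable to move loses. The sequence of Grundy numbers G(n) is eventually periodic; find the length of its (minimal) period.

G(0) = 0
G(1) = mex{} = 0
G(2) = mex{} = 0
G(3) = mex{} = 0
G(4) = mex{0} = 1
G(5) = mex{0,0} = 1
G(6) = mex{0,0} = 1
G(7) = mex{0,0} = 1
G(8) = mex{1,0} = 2
G(9) = mex{1,1} = 0
G(10) = mex{1,1} = 0
G(11) = mex{1,1} = 0
G(12) = mex{2,1} = 0
G(13) = mex{0,2} = 1
G(14) = mex{0,0} = 1
G(15) = mex{0,0} = 1
G(16) = mex{0,0} = 1
G(17) = mex{1,0} = 2
G(18) = mex{1,1} = 0
G(19) = mex{1,1} = 0
G(n+9) = G(n) holds for n = 0,…,4 (a full window of length max(S) = 5), so the sequence is purely periodic with period 9.

9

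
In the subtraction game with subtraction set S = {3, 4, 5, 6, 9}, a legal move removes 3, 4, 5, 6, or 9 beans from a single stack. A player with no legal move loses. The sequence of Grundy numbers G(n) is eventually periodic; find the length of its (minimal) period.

12

n :  0  1  2  3  4  5  6  7  8  9 10 11 12 13 14 15 16 17 18 19 20 21 22 23 24 25
G :  0  0  0  1  1  1  2  2  2  3  3  3  0  0  0  1  1  1  2  2  2  3  3  3  0  0
G(n+12) = G(n) holds for n = 0,…,8 (a full window of length max(S) = 9), so the sequence is purely periodic with period 12.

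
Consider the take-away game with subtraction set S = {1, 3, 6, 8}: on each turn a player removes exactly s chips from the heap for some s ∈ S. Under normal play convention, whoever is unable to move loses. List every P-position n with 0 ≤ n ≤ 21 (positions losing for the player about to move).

G(0) = 0
G(1) = mex{0} = 1
G(2) = mex{1} = 0
G(3) = mex{0,0} = 1
G(4) = mex{1,1} = 0
G(5) = mex{0,0} = 1
G(6) = mex{1,1,0} = 2
G(7) = mex{2,0,1} = 3
G(8) = mex{3,1,0,0} = 2
G(9) = mex{2,2,1,1} = 0
G(10) = mex{0,3,0,0} = 1
G(11) = mex{1,2,1,1} = 0
G(12) = mex{0,0,2,0} = 1
G(13) = mex{1,1,3,1} = 0
G(14) = mex{0,0,2,2} = 1
G(15) = mex{1,1,0,3} = 2
G(16) = mex{2,0,1,2} = 3
G(17) = mex{3,1,0,0} = 2
G(18) = mex{2,2,1,1} = 0
G(19) = mex{0,3,0,0} = 1
G(20) = mex{1,2,1,1} = 0
G(21) = mex{0,0,2,0} = 1
P-positions are exactly the n with G(n) = 0.

0, 2, 4, 9, 11, 13, 18, 20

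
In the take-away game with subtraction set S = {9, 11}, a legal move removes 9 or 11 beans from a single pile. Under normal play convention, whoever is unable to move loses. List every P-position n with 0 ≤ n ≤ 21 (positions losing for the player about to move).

n :  0  1  2  3  4  5  6  7  8  9 10 11 12 13 14 15 16 17 18 19 20 21
G :  0  0  0  0  0  0  0  0  0  1  1  1  1  1  1  1  1  1  2  2  0  0
P-positions are exactly the n with G(n) = 0.

0, 1, 2, 3, 4, 5, 6, 7, 8, 20, 21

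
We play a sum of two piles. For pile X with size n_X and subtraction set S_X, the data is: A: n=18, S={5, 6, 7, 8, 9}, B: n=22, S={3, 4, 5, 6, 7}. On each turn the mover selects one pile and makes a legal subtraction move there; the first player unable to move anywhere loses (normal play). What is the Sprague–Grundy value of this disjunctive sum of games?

0

Pile A, S = {5, 6, 7, 8, 9}:
n :  0  1  2  3  4  5  6  7  8  9 10 11 12 13 14 15 16 17 18
G :  0  0  0  0  0  1  1  1  1  1  2  2  2  2  0  0  0  0  0
G_A(18) = 0.
Pile B, S = {3, 4, 5, 6, 7}:
G(0) = 0
G(1) = mex{} = 0
G(2) = mex{} = 0
G(3) = mex{0} = 1
G(4) = mex{0,0} = 1
G(5) = mex{0,0,0} = 1
G(6) = mex{1,0,0,0} = 2
G(7) = mex{1,1,0,0,0} = 2
G(8) = mex{1,1,1,0,0} = 2
G(9) = mex{2,1,1,1,0} = 3
G(10) = mex{2,2,1,1,1} = 0
G(11) = mex{2,2,2,1,1} = 0
G(12) = mex{3,2,2,2,1} = 0
G(13) = mex{0,3,2,2,2} = 1
G(14) = mex{0,0,3,2,2} = 1
G(15) = mex{0,0,0,3,2} = 1
G(16) = mex{1,0,0,0,3} = 2
G(17) = mex{1,1,0,0,0} = 2
G(18) = mex{1,1,1,0,0} = 2
G(19) = mex{2,1,1,1,0} = 3
G(20) = mex{2,2,1,1,1} = 0
G(21) = mex{2,2,2,1,1} = 0
G(22) = mex{3,2,2,2,1} = 0
G_B(22) = 0.
Combined Grundy value = 0 ⊕ 0 = 0.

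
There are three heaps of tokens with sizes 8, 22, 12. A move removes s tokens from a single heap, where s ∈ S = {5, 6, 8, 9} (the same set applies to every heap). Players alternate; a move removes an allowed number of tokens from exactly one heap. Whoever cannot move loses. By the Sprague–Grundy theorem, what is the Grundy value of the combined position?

2

All heaps use S = {5, 6, 8, 9}:
n :  0  1  2  3  4  5  6  7  8  9 10 11 12 13 14 15 16 17 18 19 20 21 22
G :  0  0  0  0  0  1  1  1  1  1  2  2  2  2  0  0  0  0  0  1  1  1  1
Heap A: G(8) = 1.
Heap B: G(22) = 1.
Heap C: G(12) = 2.
Combined Grundy value = 1 ⊕ 1 ⊕ 2 = 2.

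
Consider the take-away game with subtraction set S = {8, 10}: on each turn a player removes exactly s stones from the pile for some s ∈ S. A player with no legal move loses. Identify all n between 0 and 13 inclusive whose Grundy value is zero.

G(0) = 0
G(1) = mex{} = 0
G(2) = mex{} = 0
G(3) = mex{} = 0
G(4) = mex{} = 0
G(5) = mex{} = 0
G(6) = mex{} = 0
G(7) = mex{} = 0
G(8) = mex{0} = 1
G(9) = mex{0} = 1
G(10) = mex{0,0} = 1
G(11) = mex{0,0} = 1
G(12) = mex{0,0} = 1
G(13) = mex{0,0} = 1
P-positions are exactly the n with G(n) = 0.

0, 1, 2, 3, 4, 5, 6, 7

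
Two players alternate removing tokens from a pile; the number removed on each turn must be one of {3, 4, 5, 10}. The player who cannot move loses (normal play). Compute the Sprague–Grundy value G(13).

n :  0  1  2  3  4  5  6  7  8  9 10 11 12 13
G :  0  0  0  1  1  1  2  2  0  0  3  1  1  2

2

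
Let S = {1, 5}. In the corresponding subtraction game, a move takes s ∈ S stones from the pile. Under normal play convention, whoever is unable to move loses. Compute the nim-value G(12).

0

n :  0  1  2  3  4  5  6  7  8  9 10 11 12
G :  0  1  0  1  0  1  0  1  0  1  0  1  0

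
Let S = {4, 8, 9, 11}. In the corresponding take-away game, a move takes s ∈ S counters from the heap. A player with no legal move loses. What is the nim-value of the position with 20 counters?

1

G(0) = 0
G(1) = mex{} = 0
G(2) = mex{} = 0
G(3) = mex{} = 0
G(4) = mex{0} = 1
G(5) = mex{0} = 1
G(6) = mex{0} = 1
G(7) = mex{0} = 1
G(8) = mex{1,0} = 2
G(9) = mex{1,0,0} = 2
G(10) = mex{1,0,0} = 2
G(11) = mex{1,0,0,0} = 2
G(12) = mex{2,1,0,0} = 3
G(13) = mex{2,1,1,0} = 3
G(14) = mex{2,1,1,0} = 3
G(15) = mex{2,1,1,1} = 0
G(16) = mex{3,2,1,1} = 0
G(17) = mex{3,2,2,1} = 0
G(18) = mex{3,2,2,1} = 0
G(19) = mex{0,2,2,2} = 1
G(20) = mex{0,3,2,2} = 1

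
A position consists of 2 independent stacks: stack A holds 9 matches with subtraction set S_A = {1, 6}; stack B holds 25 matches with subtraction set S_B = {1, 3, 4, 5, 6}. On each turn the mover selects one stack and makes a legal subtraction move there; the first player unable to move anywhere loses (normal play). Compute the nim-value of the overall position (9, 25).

Stack A, S = {1, 6}:
n : 0 1 2 3 4 5 6 7 8 9
G : 0 1 0 1 0 1 2 0 1 0
G_A(9) = 0.
Stack B, S = {1, 3, 4, 5, 6}:
G(0) = 0
G(1) = mex{0} = 1
G(2) = mex{1} = 0
G(3) = mex{0,0} = 1
G(4) = mex{1,1,0} = 2
G(5) = mex{2,0,1,0} = 3
G(6) = mex{3,1,0,1,0} = 2
G(7) = mex{2,2,1,0,1} = 3
G(8) = mex{3,3,2,1,0} = 4
G(9) = mex{4,2,3,2,1} = 0
G(10) = mex{0,3,2,3,2} = 1
G(11) = mex{1,4,3,2,3} = 0
G(12) = mex{0,0,4,3,2} = 1
G(13) = mex{1,1,0,4,3} = 2
G(14) = mex{2,0,1,0,4} = 3
G(15) = mex{3,1,0,1,0} = 2
G(16) = mex{2,2,1,0,1} = 3
G(17) = mex{3,3,2,1,0} = 4
G(18) = mex{4,2,3,2,1} = 0
G(19) = mex{0,3,2,3,2} = 1
G(20) = mex{1,4,3,2,3} = 0
G(21) = mex{0,0,4,3,2} = 1
G(22) = mex{1,1,0,4,3} = 2
G(23) = mex{2,0,1,0,4} = 3
G(24) = mex{3,1,0,1,0} = 2
G(25) = mex{2,2,1,0,1} = 3
G_B(25) = 3.
Combined Grundy value = 0 ⊕ 3 = 3.

3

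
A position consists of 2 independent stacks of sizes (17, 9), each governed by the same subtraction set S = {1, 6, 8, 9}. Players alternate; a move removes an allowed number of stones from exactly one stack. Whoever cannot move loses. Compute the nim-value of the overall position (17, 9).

2

All stacks use S = {1, 6, 8, 9}:
n :  0  1  2  3  4  5  6  7  8  9 10 11 12 13 14 15 16 17
G :  0  1  0  1  0  1  2  0  1  2  3  2  3  2  0  1  2  0
Stack A: G(17) = 0.
Stack B: G(9) = 2.
Combined Grundy value = 0 ⊕ 2 = 2.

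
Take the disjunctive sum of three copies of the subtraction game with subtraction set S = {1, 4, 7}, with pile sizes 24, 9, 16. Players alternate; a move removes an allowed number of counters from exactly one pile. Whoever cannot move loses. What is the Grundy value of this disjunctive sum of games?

All piles use S = {1, 4, 7}:
G(0) = 0
G(1) = mex{0} = 1
G(2) = mex{1} = 0
G(3) = mex{0} = 1
G(4) = mex{1,0} = 2
G(5) = mex{2,1} = 0
G(6) = mex{0,0} = 1
G(7) = mex{1,1,0} = 2
G(8) = mex{2,2,1} = 0
G(9) = mex{0,0,0} = 1
G(10) = mex{1,1,1} = 0
G(11) = mex{0,2,2} = 1
G(12) = mex{1,0,0} = 2
G(13) = mex{2,1,1} = 0
G(14) = mex{0,0,2} = 1
G(15) = mex{1,1,0} = 2
G(16) = mex{2,2,1} = 0
G(17) = mex{0,0,0} = 1
G(18) = mex{1,1,1} = 0
G(19) = mex{0,2,2} = 1
G(20) = mex{1,0,0} = 2
G(21) = mex{2,1,1} = 0
G(22) = mex{0,0,2} = 1
G(23) = mex{1,1,0} = 2
G(24) = mex{2,2,1} = 0
Pile A: G(24) = 0.
Pile B: G(9) = 1.
Pile C: G(16) = 0.
Combined Grundy value = 0 ⊕ 1 ⊕ 0 = 1.

1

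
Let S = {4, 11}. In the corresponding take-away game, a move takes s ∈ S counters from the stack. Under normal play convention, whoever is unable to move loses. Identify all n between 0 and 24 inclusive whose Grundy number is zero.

0, 1, 2, 3, 8, 9, 10, 15, 16, 17, 18, 23, 24

G(0) = 0
G(1) = mex{} = 0
G(2) = mex{} = 0
G(3) = mex{} = 0
G(4) = mex{0} = 1
G(5) = mex{0} = 1
G(6) = mex{0} = 1
G(7) = mex{0} = 1
G(8) = mex{1} = 0
G(9) = mex{1} = 0
G(10) = mex{1} = 0
G(11) = mex{1,0} = 2
G(12) = mex{0,0} = 1
G(13) = mex{0,0} = 1
G(14) = mex{0,0} = 1
G(15) = mex{2,1} = 0
G(16) = mex{1,1} = 0
G(17) = mex{1,1} = 0
G(18) = mex{1,1} = 0
G(19) = mex{0,0} = 1
G(20) = mex{0,0} = 1
G(21) = mex{0,0} = 1
G(22) = mex{0,2} = 1
G(23) = mex{1,1} = 0
G(24) = mex{1,1} = 0
P-positions are exactly the n with G(n) = 0.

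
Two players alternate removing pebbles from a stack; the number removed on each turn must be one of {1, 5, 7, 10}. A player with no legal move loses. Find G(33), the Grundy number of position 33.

2

n :  0  1  2  3  4  5  6  7  8  9 10 11 12 13 14 15 16 17 18 19 20 21 22 23 24 25 26 27 28 29 30 31 32 33
G :  0  1  0  1  0  1  0  1  0  1  2  3  2  3  2  3  2  0  1  0  1  0  1  0  1  0  1  2  3  2  3  2  3  2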